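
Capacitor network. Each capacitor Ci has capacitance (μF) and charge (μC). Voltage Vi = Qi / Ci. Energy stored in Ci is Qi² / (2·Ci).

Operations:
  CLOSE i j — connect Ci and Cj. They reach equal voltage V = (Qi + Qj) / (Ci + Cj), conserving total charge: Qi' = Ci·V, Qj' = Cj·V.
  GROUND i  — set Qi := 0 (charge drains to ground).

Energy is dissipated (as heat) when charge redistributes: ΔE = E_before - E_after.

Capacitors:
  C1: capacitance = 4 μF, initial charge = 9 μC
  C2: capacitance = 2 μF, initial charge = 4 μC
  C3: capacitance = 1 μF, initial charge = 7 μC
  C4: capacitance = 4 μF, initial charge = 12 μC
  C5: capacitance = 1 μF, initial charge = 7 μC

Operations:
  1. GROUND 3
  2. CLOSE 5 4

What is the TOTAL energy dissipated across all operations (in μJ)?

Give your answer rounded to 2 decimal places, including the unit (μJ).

Answer: 30.90 μJ

Derivation:
Initial: C1(4μF, Q=9μC, V=2.25V), C2(2μF, Q=4μC, V=2.00V), C3(1μF, Q=7μC, V=7.00V), C4(4μF, Q=12μC, V=3.00V), C5(1μF, Q=7μC, V=7.00V)
Op 1: GROUND 3: Q3=0; energy lost=24.500
Op 2: CLOSE 5-4: Q_total=19.00, C_total=5.00, V=3.80; Q5=3.80, Q4=15.20; dissipated=6.400
Total dissipated: 30.900 μJ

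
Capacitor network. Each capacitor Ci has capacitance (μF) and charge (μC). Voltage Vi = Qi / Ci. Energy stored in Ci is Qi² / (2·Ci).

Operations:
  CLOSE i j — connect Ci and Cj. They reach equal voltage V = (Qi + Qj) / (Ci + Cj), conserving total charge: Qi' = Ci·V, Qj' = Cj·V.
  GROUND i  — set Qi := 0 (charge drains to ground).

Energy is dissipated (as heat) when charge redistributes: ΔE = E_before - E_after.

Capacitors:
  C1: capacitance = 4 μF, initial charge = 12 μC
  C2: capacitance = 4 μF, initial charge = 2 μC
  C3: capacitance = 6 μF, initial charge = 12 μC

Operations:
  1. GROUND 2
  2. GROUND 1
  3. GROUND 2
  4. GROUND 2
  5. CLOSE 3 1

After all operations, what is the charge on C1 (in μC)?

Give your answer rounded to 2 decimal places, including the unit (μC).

Answer: 4.80 μC

Derivation:
Initial: C1(4μF, Q=12μC, V=3.00V), C2(4μF, Q=2μC, V=0.50V), C3(6μF, Q=12μC, V=2.00V)
Op 1: GROUND 2: Q2=0; energy lost=0.500
Op 2: GROUND 1: Q1=0; energy lost=18.000
Op 3: GROUND 2: Q2=0; energy lost=0.000
Op 4: GROUND 2: Q2=0; energy lost=0.000
Op 5: CLOSE 3-1: Q_total=12.00, C_total=10.00, V=1.20; Q3=7.20, Q1=4.80; dissipated=4.800
Final charges: Q1=4.80, Q2=0.00, Q3=7.20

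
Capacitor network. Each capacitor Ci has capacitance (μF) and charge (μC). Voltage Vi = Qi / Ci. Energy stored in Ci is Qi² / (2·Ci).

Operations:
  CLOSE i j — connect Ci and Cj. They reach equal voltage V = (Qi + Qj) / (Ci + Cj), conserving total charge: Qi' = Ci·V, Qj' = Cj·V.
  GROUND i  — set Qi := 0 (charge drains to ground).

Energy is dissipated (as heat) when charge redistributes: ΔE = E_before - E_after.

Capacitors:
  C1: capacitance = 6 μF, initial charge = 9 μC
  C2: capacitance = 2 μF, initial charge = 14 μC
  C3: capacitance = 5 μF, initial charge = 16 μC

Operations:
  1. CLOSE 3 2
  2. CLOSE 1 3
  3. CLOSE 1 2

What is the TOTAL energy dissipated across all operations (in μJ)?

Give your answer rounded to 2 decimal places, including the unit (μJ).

Initial: C1(6μF, Q=9μC, V=1.50V), C2(2μF, Q=14μC, V=7.00V), C3(5μF, Q=16μC, V=3.20V)
Op 1: CLOSE 3-2: Q_total=30.00, C_total=7.00, V=4.29; Q3=21.43, Q2=8.57; dissipated=10.314
Op 2: CLOSE 1-3: Q_total=30.43, C_total=11.00, V=2.77; Q1=16.60, Q3=13.83; dissipated=10.582
Op 3: CLOSE 1-2: Q_total=25.17, C_total=8.00, V=3.15; Q1=18.88, Q2=6.29; dissipated=1.732
Total dissipated: 22.628 μJ

Answer: 22.63 μJ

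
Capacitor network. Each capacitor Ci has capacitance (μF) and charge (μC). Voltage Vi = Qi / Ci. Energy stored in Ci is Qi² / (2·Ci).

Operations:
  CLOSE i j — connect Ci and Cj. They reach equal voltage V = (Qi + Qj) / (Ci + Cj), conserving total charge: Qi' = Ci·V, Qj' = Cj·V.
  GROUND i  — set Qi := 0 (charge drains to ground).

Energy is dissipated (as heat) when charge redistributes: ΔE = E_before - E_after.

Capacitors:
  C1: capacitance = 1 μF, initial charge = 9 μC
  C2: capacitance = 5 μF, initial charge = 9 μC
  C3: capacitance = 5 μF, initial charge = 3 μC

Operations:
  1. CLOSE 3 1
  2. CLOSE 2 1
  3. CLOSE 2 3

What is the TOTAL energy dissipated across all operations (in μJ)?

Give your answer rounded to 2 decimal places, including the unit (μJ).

Initial: C1(1μF, Q=9μC, V=9.00V), C2(5μF, Q=9μC, V=1.80V), C3(5μF, Q=3μC, V=0.60V)
Op 1: CLOSE 3-1: Q_total=12.00, C_total=6.00, V=2.00; Q3=10.00, Q1=2.00; dissipated=29.400
Op 2: CLOSE 2-1: Q_total=11.00, C_total=6.00, V=1.83; Q2=9.17, Q1=1.83; dissipated=0.017
Op 3: CLOSE 2-3: Q_total=19.17, C_total=10.00, V=1.92; Q2=9.58, Q3=9.58; dissipated=0.035
Total dissipated: 29.451 μJ

Answer: 29.45 μJ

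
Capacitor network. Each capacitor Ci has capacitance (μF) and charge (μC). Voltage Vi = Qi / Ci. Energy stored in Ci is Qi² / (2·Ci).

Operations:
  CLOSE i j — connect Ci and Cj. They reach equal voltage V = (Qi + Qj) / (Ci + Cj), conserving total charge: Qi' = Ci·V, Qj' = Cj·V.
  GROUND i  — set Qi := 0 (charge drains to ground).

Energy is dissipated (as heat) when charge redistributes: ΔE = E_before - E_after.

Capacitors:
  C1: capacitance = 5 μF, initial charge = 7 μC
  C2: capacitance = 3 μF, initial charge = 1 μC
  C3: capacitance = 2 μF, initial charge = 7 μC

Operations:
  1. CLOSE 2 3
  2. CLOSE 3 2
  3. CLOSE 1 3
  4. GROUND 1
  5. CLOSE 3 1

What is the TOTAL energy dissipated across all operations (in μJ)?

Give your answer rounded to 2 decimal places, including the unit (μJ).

Initial: C1(5μF, Q=7μC, V=1.40V), C2(3μF, Q=1μC, V=0.33V), C3(2μF, Q=7μC, V=3.50V)
Op 1: CLOSE 2-3: Q_total=8.00, C_total=5.00, V=1.60; Q2=4.80, Q3=3.20; dissipated=6.017
Op 2: CLOSE 3-2: Q_total=8.00, C_total=5.00, V=1.60; Q3=3.20, Q2=4.80; dissipated=0.000
Op 3: CLOSE 1-3: Q_total=10.20, C_total=7.00, V=1.46; Q1=7.29, Q3=2.91; dissipated=0.029
Op 4: GROUND 1: Q1=0; energy lost=5.308
Op 5: CLOSE 3-1: Q_total=2.91, C_total=7.00, V=0.42; Q3=0.83, Q1=2.08; dissipated=1.517
Total dissipated: 12.870 μJ

Answer: 12.87 μJ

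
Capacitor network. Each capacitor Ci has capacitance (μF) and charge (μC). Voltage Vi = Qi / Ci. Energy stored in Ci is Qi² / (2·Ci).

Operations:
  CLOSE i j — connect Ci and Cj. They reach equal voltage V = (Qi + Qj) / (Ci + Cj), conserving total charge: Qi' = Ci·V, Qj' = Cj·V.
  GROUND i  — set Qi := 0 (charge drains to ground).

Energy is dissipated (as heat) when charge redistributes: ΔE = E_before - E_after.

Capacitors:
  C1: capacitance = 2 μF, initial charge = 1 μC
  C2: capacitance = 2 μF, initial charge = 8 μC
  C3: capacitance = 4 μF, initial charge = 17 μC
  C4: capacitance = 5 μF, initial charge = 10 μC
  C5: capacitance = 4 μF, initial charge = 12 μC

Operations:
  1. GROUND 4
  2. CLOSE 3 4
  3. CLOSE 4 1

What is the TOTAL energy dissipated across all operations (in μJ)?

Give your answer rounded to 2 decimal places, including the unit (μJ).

Initial: C1(2μF, Q=1μC, V=0.50V), C2(2μF, Q=8μC, V=4.00V), C3(4μF, Q=17μC, V=4.25V), C4(5μF, Q=10μC, V=2.00V), C5(4μF, Q=12μC, V=3.00V)
Op 1: GROUND 4: Q4=0; energy lost=10.000
Op 2: CLOSE 3-4: Q_total=17.00, C_total=9.00, V=1.89; Q3=7.56, Q4=9.44; dissipated=20.069
Op 3: CLOSE 4-1: Q_total=10.44, C_total=7.00, V=1.49; Q4=7.46, Q1=2.98; dissipated=1.378
Total dissipated: 31.447 μJ

Answer: 31.45 μJ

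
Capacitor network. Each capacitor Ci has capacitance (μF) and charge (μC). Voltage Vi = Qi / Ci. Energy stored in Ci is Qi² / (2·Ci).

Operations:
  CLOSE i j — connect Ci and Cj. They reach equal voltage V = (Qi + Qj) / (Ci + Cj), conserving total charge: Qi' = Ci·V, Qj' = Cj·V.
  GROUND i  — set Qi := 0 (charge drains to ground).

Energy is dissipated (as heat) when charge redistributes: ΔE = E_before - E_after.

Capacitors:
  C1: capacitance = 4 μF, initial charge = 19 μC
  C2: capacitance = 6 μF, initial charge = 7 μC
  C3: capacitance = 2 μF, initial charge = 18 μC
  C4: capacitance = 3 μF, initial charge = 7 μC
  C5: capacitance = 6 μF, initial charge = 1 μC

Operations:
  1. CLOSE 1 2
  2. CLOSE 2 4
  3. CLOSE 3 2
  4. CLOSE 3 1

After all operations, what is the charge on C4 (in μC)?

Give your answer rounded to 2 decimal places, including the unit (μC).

Answer: 7.53 μC

Derivation:
Initial: C1(4μF, Q=19μC, V=4.75V), C2(6μF, Q=7μC, V=1.17V), C3(2μF, Q=18μC, V=9.00V), C4(3μF, Q=7μC, V=2.33V), C5(6μF, Q=1μC, V=0.17V)
Op 1: CLOSE 1-2: Q_total=26.00, C_total=10.00, V=2.60; Q1=10.40, Q2=15.60; dissipated=15.408
Op 2: CLOSE 2-4: Q_total=22.60, C_total=9.00, V=2.51; Q2=15.07, Q4=7.53; dissipated=0.071
Op 3: CLOSE 3-2: Q_total=33.07, C_total=8.00, V=4.13; Q3=8.27, Q2=24.80; dissipated=31.579
Op 4: CLOSE 3-1: Q_total=18.67, C_total=6.00, V=3.11; Q3=6.22, Q1=12.44; dissipated=1.567
Final charges: Q1=12.44, Q2=24.80, Q3=6.22, Q4=7.53, Q5=1.00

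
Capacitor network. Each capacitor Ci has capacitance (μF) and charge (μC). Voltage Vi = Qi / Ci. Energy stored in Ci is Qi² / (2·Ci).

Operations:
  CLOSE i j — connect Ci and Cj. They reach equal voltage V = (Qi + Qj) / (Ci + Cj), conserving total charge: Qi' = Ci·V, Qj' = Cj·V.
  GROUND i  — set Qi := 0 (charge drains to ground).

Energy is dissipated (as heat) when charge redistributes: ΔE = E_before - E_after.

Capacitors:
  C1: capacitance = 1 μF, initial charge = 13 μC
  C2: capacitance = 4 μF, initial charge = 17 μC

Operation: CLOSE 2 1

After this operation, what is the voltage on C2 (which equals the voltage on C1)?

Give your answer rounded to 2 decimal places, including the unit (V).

Answer: 6.00 V

Derivation:
Initial: C1(1μF, Q=13μC, V=13.00V), C2(4μF, Q=17μC, V=4.25V)
Op 1: CLOSE 2-1: Q_total=30.00, C_total=5.00, V=6.00; Q2=24.00, Q1=6.00; dissipated=30.625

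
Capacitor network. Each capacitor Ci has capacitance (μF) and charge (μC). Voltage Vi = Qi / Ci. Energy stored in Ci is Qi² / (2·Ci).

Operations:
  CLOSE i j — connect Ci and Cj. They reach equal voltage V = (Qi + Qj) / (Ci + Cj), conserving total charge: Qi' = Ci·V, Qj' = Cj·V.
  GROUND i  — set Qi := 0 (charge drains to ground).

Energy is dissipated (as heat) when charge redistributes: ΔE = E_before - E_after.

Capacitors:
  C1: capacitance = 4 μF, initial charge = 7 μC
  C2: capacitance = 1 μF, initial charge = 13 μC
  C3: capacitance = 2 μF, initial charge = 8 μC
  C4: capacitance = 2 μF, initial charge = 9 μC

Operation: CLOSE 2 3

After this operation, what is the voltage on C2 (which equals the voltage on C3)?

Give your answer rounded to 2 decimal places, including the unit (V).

Initial: C1(4μF, Q=7μC, V=1.75V), C2(1μF, Q=13μC, V=13.00V), C3(2μF, Q=8μC, V=4.00V), C4(2μF, Q=9μC, V=4.50V)
Op 1: CLOSE 2-3: Q_total=21.00, C_total=3.00, V=7.00; Q2=7.00, Q3=14.00; dissipated=27.000

Answer: 7.00 V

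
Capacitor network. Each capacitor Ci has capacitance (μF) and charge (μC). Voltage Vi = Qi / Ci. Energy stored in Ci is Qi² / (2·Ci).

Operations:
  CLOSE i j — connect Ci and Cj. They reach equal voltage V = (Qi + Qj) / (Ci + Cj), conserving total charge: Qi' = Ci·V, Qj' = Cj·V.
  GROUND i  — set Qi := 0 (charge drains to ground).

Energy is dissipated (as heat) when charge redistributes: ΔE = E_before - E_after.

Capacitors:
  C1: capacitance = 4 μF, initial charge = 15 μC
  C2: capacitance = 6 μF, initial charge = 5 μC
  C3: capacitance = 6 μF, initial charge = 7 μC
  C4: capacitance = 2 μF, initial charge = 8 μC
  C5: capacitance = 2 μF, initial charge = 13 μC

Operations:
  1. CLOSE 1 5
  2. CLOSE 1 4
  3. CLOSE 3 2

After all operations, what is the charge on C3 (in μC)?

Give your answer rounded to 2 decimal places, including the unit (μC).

Answer: 6.00 μC

Derivation:
Initial: C1(4μF, Q=15μC, V=3.75V), C2(6μF, Q=5μC, V=0.83V), C3(6μF, Q=7μC, V=1.17V), C4(2μF, Q=8μC, V=4.00V), C5(2μF, Q=13μC, V=6.50V)
Op 1: CLOSE 1-5: Q_total=28.00, C_total=6.00, V=4.67; Q1=18.67, Q5=9.33; dissipated=5.042
Op 2: CLOSE 1-4: Q_total=26.67, C_total=6.00, V=4.44; Q1=17.78, Q4=8.89; dissipated=0.296
Op 3: CLOSE 3-2: Q_total=12.00, C_total=12.00, V=1.00; Q3=6.00, Q2=6.00; dissipated=0.167
Final charges: Q1=17.78, Q2=6.00, Q3=6.00, Q4=8.89, Q5=9.33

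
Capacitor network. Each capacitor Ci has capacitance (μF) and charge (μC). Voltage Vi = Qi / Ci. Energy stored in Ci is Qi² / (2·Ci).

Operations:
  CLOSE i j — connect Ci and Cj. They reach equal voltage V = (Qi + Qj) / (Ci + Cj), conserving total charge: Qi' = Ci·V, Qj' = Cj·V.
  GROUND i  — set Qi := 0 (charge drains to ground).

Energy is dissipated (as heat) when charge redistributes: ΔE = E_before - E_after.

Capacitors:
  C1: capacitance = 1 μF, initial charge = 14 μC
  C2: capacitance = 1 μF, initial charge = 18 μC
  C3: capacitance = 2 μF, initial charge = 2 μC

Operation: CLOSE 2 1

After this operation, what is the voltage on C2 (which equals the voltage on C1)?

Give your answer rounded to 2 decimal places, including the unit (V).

Answer: 16.00 V

Derivation:
Initial: C1(1μF, Q=14μC, V=14.00V), C2(1μF, Q=18μC, V=18.00V), C3(2μF, Q=2μC, V=1.00V)
Op 1: CLOSE 2-1: Q_total=32.00, C_total=2.00, V=16.00; Q2=16.00, Q1=16.00; dissipated=4.000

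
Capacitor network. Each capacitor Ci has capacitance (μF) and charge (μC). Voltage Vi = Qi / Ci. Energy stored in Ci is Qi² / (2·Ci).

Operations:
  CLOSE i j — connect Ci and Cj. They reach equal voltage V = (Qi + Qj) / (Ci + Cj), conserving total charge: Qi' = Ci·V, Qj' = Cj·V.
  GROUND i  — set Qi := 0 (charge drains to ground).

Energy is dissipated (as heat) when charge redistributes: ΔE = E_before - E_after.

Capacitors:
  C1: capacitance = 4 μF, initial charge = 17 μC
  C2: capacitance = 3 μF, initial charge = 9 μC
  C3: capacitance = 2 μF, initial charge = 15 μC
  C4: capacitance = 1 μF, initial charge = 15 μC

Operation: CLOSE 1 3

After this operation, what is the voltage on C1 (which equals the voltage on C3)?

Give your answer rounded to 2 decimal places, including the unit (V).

Initial: C1(4μF, Q=17μC, V=4.25V), C2(3μF, Q=9μC, V=3.00V), C3(2μF, Q=15μC, V=7.50V), C4(1μF, Q=15μC, V=15.00V)
Op 1: CLOSE 1-3: Q_total=32.00, C_total=6.00, V=5.33; Q1=21.33, Q3=10.67; dissipated=7.042

Answer: 5.33 V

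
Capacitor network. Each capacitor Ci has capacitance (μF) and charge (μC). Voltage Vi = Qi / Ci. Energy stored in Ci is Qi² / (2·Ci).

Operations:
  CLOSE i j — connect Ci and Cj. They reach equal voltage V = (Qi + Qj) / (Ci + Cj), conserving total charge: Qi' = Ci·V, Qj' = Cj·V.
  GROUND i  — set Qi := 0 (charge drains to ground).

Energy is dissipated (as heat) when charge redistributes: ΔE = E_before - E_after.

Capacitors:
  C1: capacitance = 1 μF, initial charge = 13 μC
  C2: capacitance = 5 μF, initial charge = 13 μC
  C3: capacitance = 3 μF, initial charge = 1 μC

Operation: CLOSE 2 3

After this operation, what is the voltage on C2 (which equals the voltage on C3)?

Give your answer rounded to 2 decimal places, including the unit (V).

Initial: C1(1μF, Q=13μC, V=13.00V), C2(5μF, Q=13μC, V=2.60V), C3(3μF, Q=1μC, V=0.33V)
Op 1: CLOSE 2-3: Q_total=14.00, C_total=8.00, V=1.75; Q2=8.75, Q3=5.25; dissipated=4.817

Answer: 1.75 V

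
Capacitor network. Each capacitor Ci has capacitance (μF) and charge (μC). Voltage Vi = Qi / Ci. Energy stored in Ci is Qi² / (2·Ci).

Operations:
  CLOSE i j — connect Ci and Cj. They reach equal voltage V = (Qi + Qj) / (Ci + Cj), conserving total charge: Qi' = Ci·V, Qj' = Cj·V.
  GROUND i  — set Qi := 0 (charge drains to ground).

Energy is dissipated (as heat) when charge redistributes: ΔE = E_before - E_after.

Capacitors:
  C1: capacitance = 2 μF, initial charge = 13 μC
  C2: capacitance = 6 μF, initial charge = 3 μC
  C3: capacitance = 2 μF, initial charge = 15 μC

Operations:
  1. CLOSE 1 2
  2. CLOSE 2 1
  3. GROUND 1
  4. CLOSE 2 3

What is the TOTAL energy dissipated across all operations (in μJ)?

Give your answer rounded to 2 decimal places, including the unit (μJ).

Answer: 53.69 μJ

Derivation:
Initial: C1(2μF, Q=13μC, V=6.50V), C2(6μF, Q=3μC, V=0.50V), C3(2μF, Q=15μC, V=7.50V)
Op 1: CLOSE 1-2: Q_total=16.00, C_total=8.00, V=2.00; Q1=4.00, Q2=12.00; dissipated=27.000
Op 2: CLOSE 2-1: Q_total=16.00, C_total=8.00, V=2.00; Q2=12.00, Q1=4.00; dissipated=0.000
Op 3: GROUND 1: Q1=0; energy lost=4.000
Op 4: CLOSE 2-3: Q_total=27.00, C_total=8.00, V=3.38; Q2=20.25, Q3=6.75; dissipated=22.688
Total dissipated: 53.688 μJ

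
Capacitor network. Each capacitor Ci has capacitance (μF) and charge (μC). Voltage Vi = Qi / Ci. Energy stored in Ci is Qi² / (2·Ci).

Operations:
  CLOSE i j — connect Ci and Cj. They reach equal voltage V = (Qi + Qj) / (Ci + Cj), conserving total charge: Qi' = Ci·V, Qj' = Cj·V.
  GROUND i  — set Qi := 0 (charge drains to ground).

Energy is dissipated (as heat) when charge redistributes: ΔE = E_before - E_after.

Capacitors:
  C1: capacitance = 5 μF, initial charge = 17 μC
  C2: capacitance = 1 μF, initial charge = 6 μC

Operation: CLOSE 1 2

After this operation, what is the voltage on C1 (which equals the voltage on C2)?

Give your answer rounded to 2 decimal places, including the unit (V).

Answer: 3.83 V

Derivation:
Initial: C1(5μF, Q=17μC, V=3.40V), C2(1μF, Q=6μC, V=6.00V)
Op 1: CLOSE 1-2: Q_total=23.00, C_total=6.00, V=3.83; Q1=19.17, Q2=3.83; dissipated=2.817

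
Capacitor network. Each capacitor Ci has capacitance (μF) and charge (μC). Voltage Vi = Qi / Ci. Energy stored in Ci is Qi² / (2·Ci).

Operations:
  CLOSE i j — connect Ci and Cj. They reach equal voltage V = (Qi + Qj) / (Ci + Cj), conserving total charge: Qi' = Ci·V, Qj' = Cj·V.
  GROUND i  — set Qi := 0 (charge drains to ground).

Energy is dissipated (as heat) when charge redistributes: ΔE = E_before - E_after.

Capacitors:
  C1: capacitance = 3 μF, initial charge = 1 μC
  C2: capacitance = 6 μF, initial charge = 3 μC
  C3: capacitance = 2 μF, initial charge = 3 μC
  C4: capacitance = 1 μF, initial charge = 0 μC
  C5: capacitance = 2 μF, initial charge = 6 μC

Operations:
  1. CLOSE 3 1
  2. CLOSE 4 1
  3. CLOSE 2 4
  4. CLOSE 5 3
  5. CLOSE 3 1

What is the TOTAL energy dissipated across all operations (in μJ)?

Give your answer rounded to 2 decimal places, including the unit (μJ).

Initial: C1(3μF, Q=1μC, V=0.33V), C2(6μF, Q=3μC, V=0.50V), C3(2μF, Q=3μC, V=1.50V), C4(1μF, Q=0μC, V=0.00V), C5(2μF, Q=6μC, V=3.00V)
Op 1: CLOSE 3-1: Q_total=4.00, C_total=5.00, V=0.80; Q3=1.60, Q1=2.40; dissipated=0.817
Op 2: CLOSE 4-1: Q_total=2.40, C_total=4.00, V=0.60; Q4=0.60, Q1=1.80; dissipated=0.240
Op 3: CLOSE 2-4: Q_total=3.60, C_total=7.00, V=0.51; Q2=3.09, Q4=0.51; dissipated=0.004
Op 4: CLOSE 5-3: Q_total=7.60, C_total=4.00, V=1.90; Q5=3.80, Q3=3.80; dissipated=2.420
Op 5: CLOSE 3-1: Q_total=5.60, C_total=5.00, V=1.12; Q3=2.24, Q1=3.36; dissipated=1.014
Total dissipated: 4.495 μJ

Answer: 4.49 μJ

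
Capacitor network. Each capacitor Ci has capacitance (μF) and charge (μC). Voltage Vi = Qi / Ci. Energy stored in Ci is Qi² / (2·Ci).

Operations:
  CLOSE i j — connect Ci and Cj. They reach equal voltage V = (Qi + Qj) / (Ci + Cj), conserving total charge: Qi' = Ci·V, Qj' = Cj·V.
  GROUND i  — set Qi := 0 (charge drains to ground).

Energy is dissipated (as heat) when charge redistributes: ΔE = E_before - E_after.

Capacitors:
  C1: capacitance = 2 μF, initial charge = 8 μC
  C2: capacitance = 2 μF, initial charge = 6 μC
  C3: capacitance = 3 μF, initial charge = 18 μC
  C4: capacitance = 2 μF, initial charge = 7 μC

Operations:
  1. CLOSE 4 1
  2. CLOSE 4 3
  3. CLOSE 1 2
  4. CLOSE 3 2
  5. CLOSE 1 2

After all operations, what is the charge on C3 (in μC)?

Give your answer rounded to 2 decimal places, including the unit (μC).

Initial: C1(2μF, Q=8μC, V=4.00V), C2(2μF, Q=6μC, V=3.00V), C3(3μF, Q=18μC, V=6.00V), C4(2μF, Q=7μC, V=3.50V)
Op 1: CLOSE 4-1: Q_total=15.00, C_total=4.00, V=3.75; Q4=7.50, Q1=7.50; dissipated=0.125
Op 2: CLOSE 4-3: Q_total=25.50, C_total=5.00, V=5.10; Q4=10.20, Q3=15.30; dissipated=3.038
Op 3: CLOSE 1-2: Q_total=13.50, C_total=4.00, V=3.38; Q1=6.75, Q2=6.75; dissipated=0.281
Op 4: CLOSE 3-2: Q_total=22.05, C_total=5.00, V=4.41; Q3=13.23, Q2=8.82; dissipated=1.785
Op 5: CLOSE 1-2: Q_total=15.57, C_total=4.00, V=3.89; Q1=7.79, Q2=7.79; dissipated=0.536
Final charges: Q1=7.79, Q2=7.79, Q3=13.23, Q4=10.20

Answer: 13.23 μC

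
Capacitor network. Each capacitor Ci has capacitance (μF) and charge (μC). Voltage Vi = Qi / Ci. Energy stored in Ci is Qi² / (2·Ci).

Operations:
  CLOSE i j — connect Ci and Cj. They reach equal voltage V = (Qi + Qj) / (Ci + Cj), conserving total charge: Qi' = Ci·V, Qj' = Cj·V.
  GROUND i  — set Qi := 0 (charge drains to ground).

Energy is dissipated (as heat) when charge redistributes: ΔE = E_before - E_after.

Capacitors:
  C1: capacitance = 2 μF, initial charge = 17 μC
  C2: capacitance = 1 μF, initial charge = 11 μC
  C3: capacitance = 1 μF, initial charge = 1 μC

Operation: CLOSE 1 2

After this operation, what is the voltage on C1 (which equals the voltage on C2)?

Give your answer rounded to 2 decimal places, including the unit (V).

Initial: C1(2μF, Q=17μC, V=8.50V), C2(1μF, Q=11μC, V=11.00V), C3(1μF, Q=1μC, V=1.00V)
Op 1: CLOSE 1-2: Q_total=28.00, C_total=3.00, V=9.33; Q1=18.67, Q2=9.33; dissipated=2.083

Answer: 9.33 V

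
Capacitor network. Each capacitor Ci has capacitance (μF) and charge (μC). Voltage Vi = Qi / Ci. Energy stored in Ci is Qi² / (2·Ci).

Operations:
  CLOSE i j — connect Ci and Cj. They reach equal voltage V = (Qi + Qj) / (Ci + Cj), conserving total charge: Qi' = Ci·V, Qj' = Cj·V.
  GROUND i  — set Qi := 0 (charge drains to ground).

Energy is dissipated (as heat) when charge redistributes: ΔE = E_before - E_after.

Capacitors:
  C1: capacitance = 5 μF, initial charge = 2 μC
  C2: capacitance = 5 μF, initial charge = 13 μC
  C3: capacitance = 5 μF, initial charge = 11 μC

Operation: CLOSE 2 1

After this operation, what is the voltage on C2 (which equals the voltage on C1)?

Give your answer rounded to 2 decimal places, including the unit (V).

Initial: C1(5μF, Q=2μC, V=0.40V), C2(5μF, Q=13μC, V=2.60V), C3(5μF, Q=11μC, V=2.20V)
Op 1: CLOSE 2-1: Q_total=15.00, C_total=10.00, V=1.50; Q2=7.50, Q1=7.50; dissipated=6.050

Answer: 1.50 V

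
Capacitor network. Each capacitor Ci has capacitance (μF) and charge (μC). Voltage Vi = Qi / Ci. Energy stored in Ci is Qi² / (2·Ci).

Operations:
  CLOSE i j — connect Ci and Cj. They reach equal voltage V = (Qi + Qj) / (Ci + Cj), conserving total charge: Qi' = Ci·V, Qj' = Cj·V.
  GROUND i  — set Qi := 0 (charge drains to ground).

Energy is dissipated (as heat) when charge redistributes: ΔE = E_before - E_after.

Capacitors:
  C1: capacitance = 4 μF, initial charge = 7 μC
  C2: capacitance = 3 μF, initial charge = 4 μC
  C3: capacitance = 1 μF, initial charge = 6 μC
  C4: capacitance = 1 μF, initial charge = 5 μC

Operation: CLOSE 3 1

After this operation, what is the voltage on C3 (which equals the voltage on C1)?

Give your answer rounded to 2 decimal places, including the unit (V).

Initial: C1(4μF, Q=7μC, V=1.75V), C2(3μF, Q=4μC, V=1.33V), C3(1μF, Q=6μC, V=6.00V), C4(1μF, Q=5μC, V=5.00V)
Op 1: CLOSE 3-1: Q_total=13.00, C_total=5.00, V=2.60; Q3=2.60, Q1=10.40; dissipated=7.225

Answer: 2.60 V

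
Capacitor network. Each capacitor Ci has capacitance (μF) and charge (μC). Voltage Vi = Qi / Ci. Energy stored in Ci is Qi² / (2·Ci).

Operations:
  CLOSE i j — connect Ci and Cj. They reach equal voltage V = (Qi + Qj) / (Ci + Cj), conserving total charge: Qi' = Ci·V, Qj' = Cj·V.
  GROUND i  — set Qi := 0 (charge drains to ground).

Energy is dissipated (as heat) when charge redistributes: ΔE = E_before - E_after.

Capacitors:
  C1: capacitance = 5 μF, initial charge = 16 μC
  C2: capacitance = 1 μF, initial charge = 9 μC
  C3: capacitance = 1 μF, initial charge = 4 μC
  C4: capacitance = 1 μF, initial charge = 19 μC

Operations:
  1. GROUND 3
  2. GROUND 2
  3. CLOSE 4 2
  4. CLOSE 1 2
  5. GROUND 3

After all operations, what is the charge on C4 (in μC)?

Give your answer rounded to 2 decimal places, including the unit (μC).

Initial: C1(5μF, Q=16μC, V=3.20V), C2(1μF, Q=9μC, V=9.00V), C3(1μF, Q=4μC, V=4.00V), C4(1μF, Q=19μC, V=19.00V)
Op 1: GROUND 3: Q3=0; energy lost=8.000
Op 2: GROUND 2: Q2=0; energy lost=40.500
Op 3: CLOSE 4-2: Q_total=19.00, C_total=2.00, V=9.50; Q4=9.50, Q2=9.50; dissipated=90.250
Op 4: CLOSE 1-2: Q_total=25.50, C_total=6.00, V=4.25; Q1=21.25, Q2=4.25; dissipated=16.538
Op 5: GROUND 3: Q3=0; energy lost=0.000
Final charges: Q1=21.25, Q2=4.25, Q3=0.00, Q4=9.50

Answer: 9.50 μC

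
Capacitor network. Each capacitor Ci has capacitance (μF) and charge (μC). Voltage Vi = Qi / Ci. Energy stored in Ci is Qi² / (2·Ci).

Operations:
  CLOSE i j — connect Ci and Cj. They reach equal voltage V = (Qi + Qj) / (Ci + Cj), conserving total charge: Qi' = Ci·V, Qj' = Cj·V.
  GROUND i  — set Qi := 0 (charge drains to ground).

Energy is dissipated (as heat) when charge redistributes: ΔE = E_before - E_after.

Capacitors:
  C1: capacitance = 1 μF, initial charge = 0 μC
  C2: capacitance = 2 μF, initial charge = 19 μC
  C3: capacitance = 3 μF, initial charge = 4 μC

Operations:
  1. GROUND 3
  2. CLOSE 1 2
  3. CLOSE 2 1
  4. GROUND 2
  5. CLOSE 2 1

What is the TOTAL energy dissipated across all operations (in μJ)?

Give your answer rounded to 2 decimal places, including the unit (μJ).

Answer: 86.23 μJ

Derivation:
Initial: C1(1μF, Q=0μC, V=0.00V), C2(2μF, Q=19μC, V=9.50V), C3(3μF, Q=4μC, V=1.33V)
Op 1: GROUND 3: Q3=0; energy lost=2.667
Op 2: CLOSE 1-2: Q_total=19.00, C_total=3.00, V=6.33; Q1=6.33, Q2=12.67; dissipated=30.083
Op 3: CLOSE 2-1: Q_total=19.00, C_total=3.00, V=6.33; Q2=12.67, Q1=6.33; dissipated=0.000
Op 4: GROUND 2: Q2=0; energy lost=40.111
Op 5: CLOSE 2-1: Q_total=6.33, C_total=3.00, V=2.11; Q2=4.22, Q1=2.11; dissipated=13.370
Total dissipated: 86.231 μJ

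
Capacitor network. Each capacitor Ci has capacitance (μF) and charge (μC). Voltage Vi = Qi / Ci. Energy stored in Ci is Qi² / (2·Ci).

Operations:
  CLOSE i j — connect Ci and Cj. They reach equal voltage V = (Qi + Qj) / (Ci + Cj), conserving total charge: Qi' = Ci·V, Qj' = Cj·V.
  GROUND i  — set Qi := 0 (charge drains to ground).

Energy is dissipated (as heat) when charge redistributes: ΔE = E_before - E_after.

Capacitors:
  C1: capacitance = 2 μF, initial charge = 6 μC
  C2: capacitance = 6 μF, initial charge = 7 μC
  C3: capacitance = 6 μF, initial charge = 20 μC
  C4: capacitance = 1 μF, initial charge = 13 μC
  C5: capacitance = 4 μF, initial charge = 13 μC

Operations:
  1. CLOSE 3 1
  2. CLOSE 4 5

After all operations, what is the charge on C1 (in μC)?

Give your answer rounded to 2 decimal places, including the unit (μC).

Initial: C1(2μF, Q=6μC, V=3.00V), C2(6μF, Q=7μC, V=1.17V), C3(6μF, Q=20μC, V=3.33V), C4(1μF, Q=13μC, V=13.00V), C5(4μF, Q=13μC, V=3.25V)
Op 1: CLOSE 3-1: Q_total=26.00, C_total=8.00, V=3.25; Q3=19.50, Q1=6.50; dissipated=0.083
Op 2: CLOSE 4-5: Q_total=26.00, C_total=5.00, V=5.20; Q4=5.20, Q5=20.80; dissipated=38.025
Final charges: Q1=6.50, Q2=7.00, Q3=19.50, Q4=5.20, Q5=20.80

Answer: 6.50 μC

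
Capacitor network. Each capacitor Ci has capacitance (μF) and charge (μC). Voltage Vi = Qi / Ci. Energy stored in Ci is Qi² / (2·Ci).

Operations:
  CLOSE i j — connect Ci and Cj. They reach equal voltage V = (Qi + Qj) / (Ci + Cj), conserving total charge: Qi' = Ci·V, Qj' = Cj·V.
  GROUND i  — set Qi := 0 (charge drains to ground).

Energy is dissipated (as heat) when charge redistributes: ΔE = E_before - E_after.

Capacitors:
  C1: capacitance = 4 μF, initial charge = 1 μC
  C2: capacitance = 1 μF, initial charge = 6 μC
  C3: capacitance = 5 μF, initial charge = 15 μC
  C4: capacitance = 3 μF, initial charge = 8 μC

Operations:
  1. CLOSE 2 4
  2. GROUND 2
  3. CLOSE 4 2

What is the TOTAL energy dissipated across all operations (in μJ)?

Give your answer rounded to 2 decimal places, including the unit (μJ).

Answer: 14.89 μJ

Derivation:
Initial: C1(4μF, Q=1μC, V=0.25V), C2(1μF, Q=6μC, V=6.00V), C3(5μF, Q=15μC, V=3.00V), C4(3μF, Q=8μC, V=2.67V)
Op 1: CLOSE 2-4: Q_total=14.00, C_total=4.00, V=3.50; Q2=3.50, Q4=10.50; dissipated=4.167
Op 2: GROUND 2: Q2=0; energy lost=6.125
Op 3: CLOSE 4-2: Q_total=10.50, C_total=4.00, V=2.62; Q4=7.88, Q2=2.62; dissipated=4.594
Total dissipated: 14.885 μJ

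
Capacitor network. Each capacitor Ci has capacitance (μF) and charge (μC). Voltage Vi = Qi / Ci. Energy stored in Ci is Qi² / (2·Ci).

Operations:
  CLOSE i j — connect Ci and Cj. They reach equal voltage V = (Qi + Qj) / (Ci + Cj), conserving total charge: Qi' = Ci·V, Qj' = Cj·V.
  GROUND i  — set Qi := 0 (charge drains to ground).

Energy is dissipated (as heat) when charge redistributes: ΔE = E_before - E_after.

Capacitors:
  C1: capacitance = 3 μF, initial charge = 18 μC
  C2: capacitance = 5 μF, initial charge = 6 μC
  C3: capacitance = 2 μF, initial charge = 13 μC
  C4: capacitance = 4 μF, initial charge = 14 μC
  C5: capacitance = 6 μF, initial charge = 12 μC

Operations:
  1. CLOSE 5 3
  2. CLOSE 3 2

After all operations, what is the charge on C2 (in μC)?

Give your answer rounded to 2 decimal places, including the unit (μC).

Initial: C1(3μF, Q=18μC, V=6.00V), C2(5μF, Q=6μC, V=1.20V), C3(2μF, Q=13μC, V=6.50V), C4(4μF, Q=14μC, V=3.50V), C5(6μF, Q=12μC, V=2.00V)
Op 1: CLOSE 5-3: Q_total=25.00, C_total=8.00, V=3.12; Q5=18.75, Q3=6.25; dissipated=15.188
Op 2: CLOSE 3-2: Q_total=12.25, C_total=7.00, V=1.75; Q3=3.50, Q2=8.75; dissipated=2.647
Final charges: Q1=18.00, Q2=8.75, Q3=3.50, Q4=14.00, Q5=18.75

Answer: 8.75 μC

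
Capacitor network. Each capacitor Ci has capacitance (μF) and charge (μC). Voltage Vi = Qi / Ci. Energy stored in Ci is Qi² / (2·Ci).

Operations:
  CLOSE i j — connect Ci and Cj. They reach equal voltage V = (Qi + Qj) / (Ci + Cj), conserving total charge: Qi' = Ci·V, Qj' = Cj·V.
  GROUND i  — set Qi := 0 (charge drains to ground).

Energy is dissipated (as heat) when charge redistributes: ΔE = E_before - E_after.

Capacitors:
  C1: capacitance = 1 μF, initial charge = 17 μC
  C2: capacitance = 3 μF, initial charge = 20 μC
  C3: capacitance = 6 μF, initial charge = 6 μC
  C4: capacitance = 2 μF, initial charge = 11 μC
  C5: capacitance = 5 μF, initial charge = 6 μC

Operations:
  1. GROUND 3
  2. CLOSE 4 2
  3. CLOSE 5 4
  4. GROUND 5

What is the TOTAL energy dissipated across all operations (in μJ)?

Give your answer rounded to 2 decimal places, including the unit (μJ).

Initial: C1(1μF, Q=17μC, V=17.00V), C2(3μF, Q=20μC, V=6.67V), C3(6μF, Q=6μC, V=1.00V), C4(2μF, Q=11μC, V=5.50V), C5(5μF, Q=6μC, V=1.20V)
Op 1: GROUND 3: Q3=0; energy lost=3.000
Op 2: CLOSE 4-2: Q_total=31.00, C_total=5.00, V=6.20; Q4=12.40, Q2=18.60; dissipated=0.817
Op 3: CLOSE 5-4: Q_total=18.40, C_total=7.00, V=2.63; Q5=13.14, Q4=5.26; dissipated=17.857
Op 4: GROUND 5: Q5=0; energy lost=17.273
Total dissipated: 38.947 μJ

Answer: 38.95 μJ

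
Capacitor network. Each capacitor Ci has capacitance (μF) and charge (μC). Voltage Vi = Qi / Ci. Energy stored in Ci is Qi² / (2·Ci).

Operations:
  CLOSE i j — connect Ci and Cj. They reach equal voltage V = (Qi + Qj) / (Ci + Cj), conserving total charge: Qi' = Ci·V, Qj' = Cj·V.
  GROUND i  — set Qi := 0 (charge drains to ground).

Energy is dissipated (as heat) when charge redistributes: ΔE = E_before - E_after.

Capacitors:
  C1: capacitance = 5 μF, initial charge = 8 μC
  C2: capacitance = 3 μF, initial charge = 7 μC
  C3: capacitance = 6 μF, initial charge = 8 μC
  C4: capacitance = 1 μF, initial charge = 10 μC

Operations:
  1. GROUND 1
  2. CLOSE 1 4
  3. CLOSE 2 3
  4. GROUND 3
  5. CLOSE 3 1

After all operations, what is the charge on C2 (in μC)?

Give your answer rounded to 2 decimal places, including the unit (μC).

Initial: C1(5μF, Q=8μC, V=1.60V), C2(3μF, Q=7μC, V=2.33V), C3(6μF, Q=8μC, V=1.33V), C4(1μF, Q=10μC, V=10.00V)
Op 1: GROUND 1: Q1=0; energy lost=6.400
Op 2: CLOSE 1-4: Q_total=10.00, C_total=6.00, V=1.67; Q1=8.33, Q4=1.67; dissipated=41.667
Op 3: CLOSE 2-3: Q_total=15.00, C_total=9.00, V=1.67; Q2=5.00, Q3=10.00; dissipated=1.000
Op 4: GROUND 3: Q3=0; energy lost=8.333
Op 5: CLOSE 3-1: Q_total=8.33, C_total=11.00, V=0.76; Q3=4.55, Q1=3.79; dissipated=3.788
Final charges: Q1=3.79, Q2=5.00, Q3=4.55, Q4=1.67

Answer: 5.00 μC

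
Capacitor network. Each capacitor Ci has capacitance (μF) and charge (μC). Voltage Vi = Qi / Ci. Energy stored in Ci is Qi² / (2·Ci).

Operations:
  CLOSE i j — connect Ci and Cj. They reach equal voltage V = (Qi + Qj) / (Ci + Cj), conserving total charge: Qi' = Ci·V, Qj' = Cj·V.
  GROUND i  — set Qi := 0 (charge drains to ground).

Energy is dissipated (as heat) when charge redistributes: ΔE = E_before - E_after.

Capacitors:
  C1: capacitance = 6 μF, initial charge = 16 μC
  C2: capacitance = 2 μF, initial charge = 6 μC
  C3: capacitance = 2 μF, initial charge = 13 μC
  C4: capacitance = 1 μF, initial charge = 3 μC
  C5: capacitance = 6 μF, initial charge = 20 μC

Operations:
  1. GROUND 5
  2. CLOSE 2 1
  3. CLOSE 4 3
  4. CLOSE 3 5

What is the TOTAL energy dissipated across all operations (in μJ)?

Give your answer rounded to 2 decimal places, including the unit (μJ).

Initial: C1(6μF, Q=16μC, V=2.67V), C2(2μF, Q=6μC, V=3.00V), C3(2μF, Q=13μC, V=6.50V), C4(1μF, Q=3μC, V=3.00V), C5(6μF, Q=20μC, V=3.33V)
Op 1: GROUND 5: Q5=0; energy lost=33.333
Op 2: CLOSE 2-1: Q_total=22.00, C_total=8.00, V=2.75; Q2=5.50, Q1=16.50; dissipated=0.083
Op 3: CLOSE 4-3: Q_total=16.00, C_total=3.00, V=5.33; Q4=5.33, Q3=10.67; dissipated=4.083
Op 4: CLOSE 3-5: Q_total=10.67, C_total=8.00, V=1.33; Q3=2.67, Q5=8.00; dissipated=21.333
Total dissipated: 58.833 μJ

Answer: 58.83 μJ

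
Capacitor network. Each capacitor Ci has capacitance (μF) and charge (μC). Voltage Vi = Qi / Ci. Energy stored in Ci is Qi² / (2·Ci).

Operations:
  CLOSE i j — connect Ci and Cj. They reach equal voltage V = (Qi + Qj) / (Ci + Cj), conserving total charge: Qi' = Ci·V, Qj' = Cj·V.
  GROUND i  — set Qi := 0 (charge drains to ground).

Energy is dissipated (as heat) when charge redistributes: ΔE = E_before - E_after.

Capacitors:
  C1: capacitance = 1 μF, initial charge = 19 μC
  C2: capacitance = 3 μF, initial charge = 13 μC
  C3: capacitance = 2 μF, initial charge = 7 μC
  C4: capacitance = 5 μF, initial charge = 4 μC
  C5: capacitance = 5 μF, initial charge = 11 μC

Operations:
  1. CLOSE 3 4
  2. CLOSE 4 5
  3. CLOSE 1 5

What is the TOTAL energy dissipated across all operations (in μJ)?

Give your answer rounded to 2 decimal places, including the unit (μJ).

Initial: C1(1μF, Q=19μC, V=19.00V), C2(3μF, Q=13μC, V=4.33V), C3(2μF, Q=7μC, V=3.50V), C4(5μF, Q=4μC, V=0.80V), C5(5μF, Q=11μC, V=2.20V)
Op 1: CLOSE 3-4: Q_total=11.00, C_total=7.00, V=1.57; Q3=3.14, Q4=7.86; dissipated=5.207
Op 2: CLOSE 4-5: Q_total=18.86, C_total=10.00, V=1.89; Q4=9.43, Q5=9.43; dissipated=0.494
Op 3: CLOSE 1-5: Q_total=28.43, C_total=6.00, V=4.74; Q1=4.74, Q5=23.69; dissipated=122.041
Total dissipated: 127.742 μJ

Answer: 127.74 μJ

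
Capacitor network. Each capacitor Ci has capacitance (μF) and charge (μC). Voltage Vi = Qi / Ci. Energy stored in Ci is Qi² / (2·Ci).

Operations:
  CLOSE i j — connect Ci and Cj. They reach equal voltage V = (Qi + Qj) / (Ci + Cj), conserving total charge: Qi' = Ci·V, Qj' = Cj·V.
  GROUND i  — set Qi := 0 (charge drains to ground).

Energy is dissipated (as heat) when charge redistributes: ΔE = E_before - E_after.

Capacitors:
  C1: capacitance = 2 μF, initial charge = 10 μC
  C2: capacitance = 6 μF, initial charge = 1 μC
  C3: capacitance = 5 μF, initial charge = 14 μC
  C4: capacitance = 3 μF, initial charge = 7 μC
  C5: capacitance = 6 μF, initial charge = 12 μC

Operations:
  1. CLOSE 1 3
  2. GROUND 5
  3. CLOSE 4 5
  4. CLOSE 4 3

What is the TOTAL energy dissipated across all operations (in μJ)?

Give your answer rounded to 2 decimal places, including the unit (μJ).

Answer: 27.49 μJ

Derivation:
Initial: C1(2μF, Q=10μC, V=5.00V), C2(6μF, Q=1μC, V=0.17V), C3(5μF, Q=14μC, V=2.80V), C4(3μF, Q=7μC, V=2.33V), C5(6μF, Q=12μC, V=2.00V)
Op 1: CLOSE 1-3: Q_total=24.00, C_total=7.00, V=3.43; Q1=6.86, Q3=17.14; dissipated=3.457
Op 2: GROUND 5: Q5=0; energy lost=12.000
Op 3: CLOSE 4-5: Q_total=7.00, C_total=9.00, V=0.78; Q4=2.33, Q5=4.67; dissipated=5.444
Op 4: CLOSE 4-3: Q_total=19.48, C_total=8.00, V=2.43; Q4=7.30, Q3=12.17; dissipated=6.588
Total dissipated: 27.489 μJ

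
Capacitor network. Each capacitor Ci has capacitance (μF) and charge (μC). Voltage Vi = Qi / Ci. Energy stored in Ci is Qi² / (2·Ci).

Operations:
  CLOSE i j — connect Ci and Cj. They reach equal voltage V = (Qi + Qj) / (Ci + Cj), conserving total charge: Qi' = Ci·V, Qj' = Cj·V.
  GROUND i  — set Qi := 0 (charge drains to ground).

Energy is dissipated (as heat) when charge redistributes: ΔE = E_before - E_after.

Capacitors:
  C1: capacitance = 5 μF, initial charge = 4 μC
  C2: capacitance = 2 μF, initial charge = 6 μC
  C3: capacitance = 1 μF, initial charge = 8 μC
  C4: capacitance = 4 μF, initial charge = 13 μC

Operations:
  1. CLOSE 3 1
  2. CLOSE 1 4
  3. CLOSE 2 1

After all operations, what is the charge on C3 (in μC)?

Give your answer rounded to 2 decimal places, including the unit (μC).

Initial: C1(5μF, Q=4μC, V=0.80V), C2(2μF, Q=6μC, V=3.00V), C3(1μF, Q=8μC, V=8.00V), C4(4μF, Q=13μC, V=3.25V)
Op 1: CLOSE 3-1: Q_total=12.00, C_total=6.00, V=2.00; Q3=2.00, Q1=10.00; dissipated=21.600
Op 2: CLOSE 1-4: Q_total=23.00, C_total=9.00, V=2.56; Q1=12.78, Q4=10.22; dissipated=1.736
Op 3: CLOSE 2-1: Q_total=18.78, C_total=7.00, V=2.68; Q2=5.37, Q1=13.41; dissipated=0.141
Final charges: Q1=13.41, Q2=5.37, Q3=2.00, Q4=10.22

Answer: 2.00 μC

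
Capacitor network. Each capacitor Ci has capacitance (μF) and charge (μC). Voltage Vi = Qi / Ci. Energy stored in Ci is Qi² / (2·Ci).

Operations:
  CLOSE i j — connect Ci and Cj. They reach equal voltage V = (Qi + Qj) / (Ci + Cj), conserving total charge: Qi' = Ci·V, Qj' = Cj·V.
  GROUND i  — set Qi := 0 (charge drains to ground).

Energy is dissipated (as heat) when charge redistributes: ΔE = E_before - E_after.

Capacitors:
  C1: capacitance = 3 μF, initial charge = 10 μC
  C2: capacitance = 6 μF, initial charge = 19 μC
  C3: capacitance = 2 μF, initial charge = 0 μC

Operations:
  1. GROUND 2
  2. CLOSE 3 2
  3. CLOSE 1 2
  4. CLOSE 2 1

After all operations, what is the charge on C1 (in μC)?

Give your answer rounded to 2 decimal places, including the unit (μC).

Initial: C1(3μF, Q=10μC, V=3.33V), C2(6μF, Q=19μC, V=3.17V), C3(2μF, Q=0μC, V=0.00V)
Op 1: GROUND 2: Q2=0; energy lost=30.083
Op 2: CLOSE 3-2: Q_total=0.00, C_total=8.00, V=0.00; Q3=0.00, Q2=0.00; dissipated=0.000
Op 3: CLOSE 1-2: Q_total=10.00, C_total=9.00, V=1.11; Q1=3.33, Q2=6.67; dissipated=11.111
Op 4: CLOSE 2-1: Q_total=10.00, C_total=9.00, V=1.11; Q2=6.67, Q1=3.33; dissipated=0.000
Final charges: Q1=3.33, Q2=6.67, Q3=0.00

Answer: 3.33 μC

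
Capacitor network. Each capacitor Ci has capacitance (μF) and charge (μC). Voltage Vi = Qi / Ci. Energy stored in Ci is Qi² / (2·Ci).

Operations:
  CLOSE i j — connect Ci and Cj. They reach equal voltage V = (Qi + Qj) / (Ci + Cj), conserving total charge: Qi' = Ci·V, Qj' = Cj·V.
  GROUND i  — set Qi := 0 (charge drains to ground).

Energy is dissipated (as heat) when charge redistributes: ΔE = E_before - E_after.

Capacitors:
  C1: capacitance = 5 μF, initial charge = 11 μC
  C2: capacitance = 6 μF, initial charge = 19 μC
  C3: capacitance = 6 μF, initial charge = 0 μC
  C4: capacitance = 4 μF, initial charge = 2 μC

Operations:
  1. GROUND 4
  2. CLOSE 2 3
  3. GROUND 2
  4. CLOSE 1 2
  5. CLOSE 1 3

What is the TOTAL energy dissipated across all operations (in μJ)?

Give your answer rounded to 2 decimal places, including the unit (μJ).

Answer: 30.13 μJ

Derivation:
Initial: C1(5μF, Q=11μC, V=2.20V), C2(6μF, Q=19μC, V=3.17V), C3(6μF, Q=0μC, V=0.00V), C4(4μF, Q=2μC, V=0.50V)
Op 1: GROUND 4: Q4=0; energy lost=0.500
Op 2: CLOSE 2-3: Q_total=19.00, C_total=12.00, V=1.58; Q2=9.50, Q3=9.50; dissipated=15.042
Op 3: GROUND 2: Q2=0; energy lost=7.521
Op 4: CLOSE 1-2: Q_total=11.00, C_total=11.00, V=1.00; Q1=5.00, Q2=6.00; dissipated=6.600
Op 5: CLOSE 1-3: Q_total=14.50, C_total=11.00, V=1.32; Q1=6.59, Q3=7.91; dissipated=0.464
Total dissipated: 30.127 μJ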